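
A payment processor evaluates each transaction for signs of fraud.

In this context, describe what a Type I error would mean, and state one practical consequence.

With the conventional null hypothesis that the transaction is legitimate:
A Type I error is rejecting H₀ when H₀ is true.
Here that means blocking the transaction and freezing the card when actually the transaction is legitimate.

A Type I error would mean concluding that the transaction is fraudulent when in fact the transaction is legitimate. Consequence: a legitimate purchase is declined and the customer's card is frozen.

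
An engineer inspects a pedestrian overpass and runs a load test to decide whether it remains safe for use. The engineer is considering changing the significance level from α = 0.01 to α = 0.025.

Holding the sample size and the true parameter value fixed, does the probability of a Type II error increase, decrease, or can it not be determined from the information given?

A larger α widens the rejection region, so when the alternative is true more outcomes lead to rejection — failing to reject becomes less likely.

It decreases.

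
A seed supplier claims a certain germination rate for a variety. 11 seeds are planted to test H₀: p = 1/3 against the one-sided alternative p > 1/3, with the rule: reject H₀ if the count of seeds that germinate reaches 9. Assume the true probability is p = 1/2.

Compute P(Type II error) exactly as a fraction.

A Type II error is failing to reject when Ha holds: with p = 1/2, β = P(X ≤ 8).
Summing C(11,j)·(1/2)^j·(1/2)^{11-j} for j = 0..8 gives 1981/2048.

1981/2048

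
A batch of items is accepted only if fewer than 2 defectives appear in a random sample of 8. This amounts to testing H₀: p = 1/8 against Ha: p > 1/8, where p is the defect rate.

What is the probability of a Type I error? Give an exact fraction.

4424071/16777216

α = P(reject H₀ | H₀ true) = P(X ≥ 2 | p = 1/8), X ~ Binomial(8, 1/8).
α = 1 − P(X ≤ 1) = 1 − 12353145/16777216 = 4424071/16777216.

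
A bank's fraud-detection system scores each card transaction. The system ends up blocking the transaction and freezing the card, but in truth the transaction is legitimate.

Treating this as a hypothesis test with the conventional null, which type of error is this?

Type I error

The null hypothesis here is that the transaction is legitimate.
'Blocking the transaction and freezing the card' corresponds to rejecting H₀.
H₀ was rejected but H₀ is true — a Type I error (false positive).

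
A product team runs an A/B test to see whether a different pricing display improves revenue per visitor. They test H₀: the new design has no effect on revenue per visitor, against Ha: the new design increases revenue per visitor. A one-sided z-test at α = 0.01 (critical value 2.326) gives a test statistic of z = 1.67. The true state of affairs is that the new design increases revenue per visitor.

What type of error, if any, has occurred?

Since z = 1.67 ≤ z* = 2.326, H₀ is not rejected.
H₀ is false (actually the new design increases revenue per visitor).
Failing to reject a false H₀ is a Type II error.

Type II error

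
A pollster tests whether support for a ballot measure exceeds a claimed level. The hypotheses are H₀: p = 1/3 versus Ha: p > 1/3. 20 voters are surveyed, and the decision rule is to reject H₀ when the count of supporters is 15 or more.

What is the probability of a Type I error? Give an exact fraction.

64841/387420489

The Type I error probability is α = P(K ≥ 15) computed under H₀, where K ~ Binomial(20, 1/3).
Adding the binomial terms for j = 15 through 20 with p = 1/3 yields 64841/387420489.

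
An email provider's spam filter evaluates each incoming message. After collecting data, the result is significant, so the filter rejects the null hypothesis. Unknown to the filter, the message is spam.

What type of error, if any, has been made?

No error — this is a correct decision.

The conventional null hypothesis here is that the message is legitimate (not spam).
The test rejected a false H₀ — the decision matches the true state.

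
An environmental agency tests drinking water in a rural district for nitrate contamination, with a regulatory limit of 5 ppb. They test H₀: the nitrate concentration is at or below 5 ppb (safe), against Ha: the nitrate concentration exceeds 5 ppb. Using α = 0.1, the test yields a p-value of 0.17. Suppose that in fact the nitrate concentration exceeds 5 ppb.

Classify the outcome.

Type II error

Since p = 0.17 ≥ α = 0.1, H₀ is not rejected.
H₀ is false (actually the nitrate concentration exceeds 5 ppb).
Failing to reject a false H₀ is a Type II error.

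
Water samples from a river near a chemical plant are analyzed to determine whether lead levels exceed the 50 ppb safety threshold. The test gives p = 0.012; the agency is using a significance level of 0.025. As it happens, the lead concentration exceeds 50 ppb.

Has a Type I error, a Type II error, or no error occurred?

The conventional null hypothesis is that the lead concentration is at or below 50 ppb (safe).
Since p = 0.012 < α = 0.025, H₀ is rejected.
H₀ is false (actually the lead concentration exceeds 50 ppb).
The decision matches the true state — no error.

Neither — the decision is correct.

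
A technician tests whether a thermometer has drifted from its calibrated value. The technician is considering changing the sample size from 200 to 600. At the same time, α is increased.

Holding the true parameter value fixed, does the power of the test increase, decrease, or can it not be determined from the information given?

A larger sample reduces the standard error, pulling the sampling distribution under Ha further from the non-rejection region. Relaxing α lowers the evidence threshold; under Ha, outcomes that previously fell short now trigger rejection. Both changes push β in the same direction.
Since power = 1 − β and β decreases, power increases.

It increases.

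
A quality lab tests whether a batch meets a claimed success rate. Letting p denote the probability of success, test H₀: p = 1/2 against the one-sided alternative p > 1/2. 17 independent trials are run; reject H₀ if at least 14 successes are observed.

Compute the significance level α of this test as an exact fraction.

α = P(reject H₀ | H₀ true) = P(X ≥ 14 | p = 1/2), with X ~ Binomial(17, 1/2).
P(X ≥ 14) = [C(17,14) + C(17,15) + C(17,16) + C(17,17)] / 2^17 = (680 + 136 + 17 + 1) / 131072 = 834/131072 = 417/65536.

417/65536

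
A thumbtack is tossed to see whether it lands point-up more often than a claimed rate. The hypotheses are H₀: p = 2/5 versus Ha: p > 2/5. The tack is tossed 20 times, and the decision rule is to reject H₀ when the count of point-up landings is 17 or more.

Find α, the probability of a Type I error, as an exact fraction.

4515168256/95367431640625

Under H₀, K ~ Binomial(20, 2/5), and α = P(K ≥ 17).
Summing C(20,j)(2/5)^j(3/5)^{20−j} for j = 17,…,20 gives 4515168256/95367431640625.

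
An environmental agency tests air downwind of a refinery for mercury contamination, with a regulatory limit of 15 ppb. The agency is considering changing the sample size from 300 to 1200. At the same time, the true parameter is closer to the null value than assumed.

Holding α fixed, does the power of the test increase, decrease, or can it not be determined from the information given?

The first change alone would make β decrease; the second alone would make β increase. Which effect dominates depends on the magnitudes, which are not given.
Since power = 1 − β, the effect on power is likewise indeterminate.

Cannot be determined from the information given.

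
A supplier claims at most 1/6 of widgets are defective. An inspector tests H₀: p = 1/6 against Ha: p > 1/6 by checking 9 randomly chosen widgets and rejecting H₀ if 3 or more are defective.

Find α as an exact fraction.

898223/5038848

α = P(reject H₀ | H₀ true) = P(Y ≥ 3 | p = 1/6), Y ~ Binomial(9, 1/6).
α = 1 − P(Y ≤ 2) = 1 − 4140625/5038848 = 898223/5038848.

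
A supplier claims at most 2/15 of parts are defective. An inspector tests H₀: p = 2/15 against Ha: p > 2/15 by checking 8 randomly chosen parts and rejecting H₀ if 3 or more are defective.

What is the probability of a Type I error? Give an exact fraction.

Under H₀, S ~ Binomial(8, 2/15); the Type I error rate is P(S ≥ 3).
α = 1 − P(S ≤ 2) = 1 − 786769867/854296875 = 67527008/854296875.

67527008/854296875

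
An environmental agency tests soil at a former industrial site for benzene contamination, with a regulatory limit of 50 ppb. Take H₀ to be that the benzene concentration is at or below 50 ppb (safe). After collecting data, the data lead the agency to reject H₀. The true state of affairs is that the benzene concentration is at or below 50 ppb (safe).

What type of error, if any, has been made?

Type I error

H₀ was rejected, but H₀ is actually true.
Rejecting a true null hypothesis is a Type I error (false positive).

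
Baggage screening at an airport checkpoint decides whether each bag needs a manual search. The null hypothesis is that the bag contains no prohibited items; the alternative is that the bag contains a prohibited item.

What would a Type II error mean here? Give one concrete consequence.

A Type II error would mean concluding that the bag contains no prohibited items (or at least failing to establish that the bag contains a prohibited item) when in fact the bag contains a prohibited item. Consequence: a prohibited item passes through security undetected.

A Type II error is failing to reject H₀ when H₀ is false.
Here that means letting the bag through when actually the bag contains a prohibited item.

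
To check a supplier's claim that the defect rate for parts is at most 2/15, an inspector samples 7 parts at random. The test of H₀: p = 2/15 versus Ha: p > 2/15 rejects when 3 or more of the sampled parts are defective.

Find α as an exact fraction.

623128/11390625

Under H₀, K ~ Binomial(7, 2/15); the Type I error rate is P(K ≥ 3).
Via the complement, α = 1 − Σ_{j=0}^{2} C(7,j)(2/15)^j(13/15)^{7-j} = 623128/11390625.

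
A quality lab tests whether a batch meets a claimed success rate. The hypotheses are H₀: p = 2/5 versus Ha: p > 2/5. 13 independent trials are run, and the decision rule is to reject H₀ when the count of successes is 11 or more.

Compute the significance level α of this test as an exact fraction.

Under H₀, Y ~ Binomial(13, 2/5), and α = P(Y ≥ 11).
Summing C(13,j)(2/5)^j(3/5)^{13−j} for j = 11,…,13 gives 1605632/1220703125.

1605632/1220703125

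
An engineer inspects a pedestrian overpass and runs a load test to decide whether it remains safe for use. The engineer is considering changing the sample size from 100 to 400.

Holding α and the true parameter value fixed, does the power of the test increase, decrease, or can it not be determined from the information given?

It increases.

Increasing n separates the H₀ and Ha sampling distributions, so under Ha fewer outcomes land in the acceptance region.
Since power = 1 − β and β decreases, power increases.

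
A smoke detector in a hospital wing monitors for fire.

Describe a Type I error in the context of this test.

With the conventional null hypothesis that there is no fire:
A Type I error is rejecting H₀ when H₀ is true.
Here that means sounding the alarm and evacuating the building when actually there is no fire.

A Type I error would mean concluding that there is a fire when in fact there is no fire.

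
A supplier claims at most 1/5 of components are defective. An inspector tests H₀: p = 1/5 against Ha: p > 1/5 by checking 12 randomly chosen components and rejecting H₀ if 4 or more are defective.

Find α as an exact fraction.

10030813/48828125

The significance level is the probability, assuming p = 1/5, of seeing 4 or more defectives in 12 draws.
Computing the lower-tail complement: 1 − 38797312/48828125 = 10030813/48828125.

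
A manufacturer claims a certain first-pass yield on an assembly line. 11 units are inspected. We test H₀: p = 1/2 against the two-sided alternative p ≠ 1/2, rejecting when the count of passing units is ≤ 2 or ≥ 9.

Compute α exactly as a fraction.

The significance level is the null-hypothesis probability of the rejection region {≤2} ∪ {≥9}.
By symmetry, α = 2·P(K ≤ 2) = 2·(1 + 11 + 55)/2048 = 134/2048 = 67/1024.

67/1024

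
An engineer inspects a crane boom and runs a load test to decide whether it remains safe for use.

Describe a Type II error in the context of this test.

With the conventional null hypothesis that the structure meets the required load capacity (safe):
A Type II error is failing to reject H₀ when H₀ is false.
Here that means keeping the structure open when actually the structure is structurally deficient.

A Type II error would mean concluding that the structure meets the required load capacity (safe) (or at least failing to establish that the structure is structurally deficient) when in fact the structure is structurally deficient.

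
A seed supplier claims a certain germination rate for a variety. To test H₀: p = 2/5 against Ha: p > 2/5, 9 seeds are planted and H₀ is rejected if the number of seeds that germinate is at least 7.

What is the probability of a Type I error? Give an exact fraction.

α = P(reject H₀ | H₀ true) = P(X ≥ 7 | p = 2/5), with X ~ Binomial(9, 2/5).
P(X ≥ 7) = Σ_{j=7}^{9} C(9,j)·(2/5)^j·(3/5)^{9-j} = 48896/1953125.

48896/1953125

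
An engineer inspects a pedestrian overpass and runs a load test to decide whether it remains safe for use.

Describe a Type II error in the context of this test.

With the conventional null hypothesis that the structure meets the required load capacity (safe):
A Type II error is failing to reject H₀ when H₀ is false.
Here that means keeping the structure open when actually the structure is structurally deficient.

A Type II error would mean concluding that the structure meets the required load capacity (safe) (or at least failing to establish that the structure is structurally deficient) when in fact the structure is structurally deficient.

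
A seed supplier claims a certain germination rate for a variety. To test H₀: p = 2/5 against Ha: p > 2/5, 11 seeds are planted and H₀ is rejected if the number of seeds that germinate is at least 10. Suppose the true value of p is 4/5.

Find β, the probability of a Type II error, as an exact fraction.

6619897/9765625

A Type II error is failing to reject when Ha holds: with p = 4/5, β = P(X ≤ 9).
Summing C(11,j)·(4/5)^j·(1/5)^{11-j} for j = 0..9 gives 6619897/9765625.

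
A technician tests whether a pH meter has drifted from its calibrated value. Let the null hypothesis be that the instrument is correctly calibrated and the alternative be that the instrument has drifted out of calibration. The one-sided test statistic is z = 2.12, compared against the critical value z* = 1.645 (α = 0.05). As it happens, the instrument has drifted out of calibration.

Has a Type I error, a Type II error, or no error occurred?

Neither — the decision is correct.

Since z = 2.12 > z* = 1.645, H₀ is rejected.
H₀ is false (actually the instrument has drifted out of calibration).
The decision matches the true state — no error.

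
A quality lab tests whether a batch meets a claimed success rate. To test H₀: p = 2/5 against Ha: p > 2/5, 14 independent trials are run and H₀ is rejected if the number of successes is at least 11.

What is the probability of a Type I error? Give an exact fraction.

The Type I error probability is α = P(X ≥ 11) computed under H₀, where X ~ Binomial(14, 2/5).
Summing C(14,j)(2/5)^j(3/5)^{14−j} for j = 11,…,14 gives 23842816/6103515625.

23842816/6103515625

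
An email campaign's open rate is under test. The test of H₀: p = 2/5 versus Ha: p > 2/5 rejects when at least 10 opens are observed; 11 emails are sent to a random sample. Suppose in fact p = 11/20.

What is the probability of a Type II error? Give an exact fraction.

20194688329389/20480000000000

Under the alternative p = 11/20, K ~ Binomial(11, 11/20); β is the probability the test does not reject, P(K < 10).
Equivalently, β = 1 − P(K ≥ 10) = 20194688329389/20480000000000.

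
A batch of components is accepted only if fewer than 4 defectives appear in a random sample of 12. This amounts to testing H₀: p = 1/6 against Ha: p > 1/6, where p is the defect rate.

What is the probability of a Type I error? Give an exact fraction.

90828487/725594112

The significance level is the probability, assuming p = 1/6, of seeing 4 or more defectives in 12 draws.
Via the complement, α = 1 − Σ_{j=0}^{3} C(12,j)(1/6)^j(5/6)^{12-j} = 90828487/725594112.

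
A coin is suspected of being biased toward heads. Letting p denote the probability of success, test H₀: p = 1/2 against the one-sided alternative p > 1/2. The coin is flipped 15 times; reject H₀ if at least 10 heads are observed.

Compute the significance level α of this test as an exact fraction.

The Type I error probability is α = P(S ≥ 10) computed under H₀, where S ~ Binomial(15, 1/2).
P(S ≥ 10) = [C(15,10) + C(15,11) + C(15,12) + C(15,13) + C(15,14) + C(15,15)] / 2^15 = (3003 + 1365 + 455 + 105 + 15 + 1) / 32768 = 4944/32768 = 309/2048.

309/2048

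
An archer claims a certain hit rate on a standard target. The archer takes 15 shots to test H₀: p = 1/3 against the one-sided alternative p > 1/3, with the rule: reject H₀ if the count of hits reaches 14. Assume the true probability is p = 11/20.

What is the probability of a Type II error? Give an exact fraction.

A Type II error is failing to reject when Ha holds: with p = 11/20, β = P(X ≤ 13).
Equivalently, β = 1 − P(X ≥ 14) = 16356278262148423407/16384000000000000000.

16356278262148423407/16384000000000000000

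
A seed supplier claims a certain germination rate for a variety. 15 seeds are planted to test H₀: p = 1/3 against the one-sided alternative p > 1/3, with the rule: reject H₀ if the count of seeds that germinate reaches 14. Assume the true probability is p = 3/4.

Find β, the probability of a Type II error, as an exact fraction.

493824191/536870912

β = P(fail to reject H₀ | Ha true) = P(Y ≤ 13 | p = 3/4), Y ~ Binomial(15, 3/4).
Summing C(15,j)·(3/4)^j·(1/4)^{15-j} for j = 0..13 gives 493824191/536870912.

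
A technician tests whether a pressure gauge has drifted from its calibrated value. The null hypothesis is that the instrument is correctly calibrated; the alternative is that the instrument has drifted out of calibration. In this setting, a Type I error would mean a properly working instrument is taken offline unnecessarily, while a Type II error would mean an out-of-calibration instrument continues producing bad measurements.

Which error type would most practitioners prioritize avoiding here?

Type II error

The Type II consequence (an out-of-calibration instrument continues producing bad measurements) is more severe than the Type I consequence (a properly working instrument is taken offline unnecessarily).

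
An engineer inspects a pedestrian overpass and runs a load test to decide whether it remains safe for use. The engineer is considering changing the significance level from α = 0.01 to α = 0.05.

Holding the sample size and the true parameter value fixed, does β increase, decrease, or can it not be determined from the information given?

With a larger α the critical value moves toward the center, so more of the Ha sampling distribution lies in the rejection region.

It decreases.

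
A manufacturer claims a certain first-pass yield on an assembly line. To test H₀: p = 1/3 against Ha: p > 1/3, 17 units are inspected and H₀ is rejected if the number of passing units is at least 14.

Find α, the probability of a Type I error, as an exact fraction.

6019/129140163

The Type I error probability is α = P(Y ≥ 14) computed under H₀, where Y ~ Binomial(17, 1/3).
Summing C(17,j)(1/3)^j(2/3)^{17−j} for j = 14,…,17 gives 6019/129140163.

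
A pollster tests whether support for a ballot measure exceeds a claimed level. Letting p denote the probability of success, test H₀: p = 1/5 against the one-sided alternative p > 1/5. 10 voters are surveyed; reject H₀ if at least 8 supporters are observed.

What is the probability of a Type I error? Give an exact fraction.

761/9765625

Under H₀, S ~ Binomial(10, 1/5), and α = P(S ≥ 8).
P(S ≥ 8) = Σ_{j=8}^{10} C(10,j)·(1/5)^j·(4/5)^{10-j} = 761/9765625.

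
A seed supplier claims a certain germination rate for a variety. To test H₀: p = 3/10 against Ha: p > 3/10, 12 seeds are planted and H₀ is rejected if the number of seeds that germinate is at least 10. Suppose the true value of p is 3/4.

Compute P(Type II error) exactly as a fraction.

Under the alternative p = 3/4, S ~ Binomial(12, 3/4); β is the probability the test does not reject, P(S < 10).
Adding the binomial probabilities P(S=0)+…+P(S=9) at p = 3/4 gives 10222777/16777216.

10222777/16777216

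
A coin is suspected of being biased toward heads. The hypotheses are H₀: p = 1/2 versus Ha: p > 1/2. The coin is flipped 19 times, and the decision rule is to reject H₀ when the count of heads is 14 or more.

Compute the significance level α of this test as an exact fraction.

2083/65536

Under H₀, S ~ Binomial(19, 1/2), and α = P(S ≥ 14).
That's C(19,14) + C(19,15) + C(19,16) + C(19,17) + C(19,18) + C(19,19) over 2^19, i.e. (11628 + 3876 + 969 + 171 + 19 + 1)/524288 = 16664/524288 = 2083/65536.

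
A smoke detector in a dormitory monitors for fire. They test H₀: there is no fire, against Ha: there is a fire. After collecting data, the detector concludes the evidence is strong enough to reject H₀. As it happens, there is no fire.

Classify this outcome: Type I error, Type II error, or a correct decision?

H₀ was rejected, but H₀ is actually true.
Rejecting a true null hypothesis is a Type I error (false positive).

Type I error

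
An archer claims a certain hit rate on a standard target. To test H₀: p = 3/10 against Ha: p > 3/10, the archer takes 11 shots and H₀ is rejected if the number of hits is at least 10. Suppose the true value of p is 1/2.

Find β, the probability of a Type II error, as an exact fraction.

A Type II error is failing to reject when Ha holds: with p = 1/2, β = P(K ≤ 9).
Summing C(11,j)·(1/2)^j·(1/2)^{11-j} for j = 0..9 gives 509/512.

509/512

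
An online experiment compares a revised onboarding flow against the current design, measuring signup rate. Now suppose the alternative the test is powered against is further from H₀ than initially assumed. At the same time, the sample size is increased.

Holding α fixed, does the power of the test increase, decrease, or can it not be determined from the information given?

A bigger departure from H₀ is easier for the test to detect, so it fails to reject less often. Increasing n separates the H₀ and Ha sampling distributions, so under Ha fewer outcomes land in the acceptance region. Both changes push β in the same direction.
Since power = 1 − β and β decreases, power increases.

It increases.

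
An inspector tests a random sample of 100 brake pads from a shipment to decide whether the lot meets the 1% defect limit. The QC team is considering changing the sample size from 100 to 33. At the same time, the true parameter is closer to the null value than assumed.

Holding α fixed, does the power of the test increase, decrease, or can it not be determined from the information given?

Reducing n widens both sampling distributions, so the test has less ability to distinguish Ha from H₀. When the true parameter is near the null value, the test has a harder time distinguishing Ha from H₀. Both changes push β in the same direction.
Since power = 1 − β and β increases, power decreases.

It decreases.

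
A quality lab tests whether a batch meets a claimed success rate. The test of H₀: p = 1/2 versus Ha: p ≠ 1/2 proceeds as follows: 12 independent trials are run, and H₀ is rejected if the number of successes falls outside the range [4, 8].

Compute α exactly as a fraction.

Under H₀, K ~ Binomial(12, 1/2); α is the probability of landing in either tail, P(K ≤ 3) + P(K ≥ 9).
By symmetry, α = 2·P(K ≤ 3) = 2·(1 + 12 + 66 + 220)/4096 = 598/4096 = 299/2048.

299/2048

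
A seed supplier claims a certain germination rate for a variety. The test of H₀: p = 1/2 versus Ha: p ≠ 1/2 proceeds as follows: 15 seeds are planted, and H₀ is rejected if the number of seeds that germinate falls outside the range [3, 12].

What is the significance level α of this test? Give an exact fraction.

121/16384

Under H₀, Y ~ Binomial(15, 1/2); α is the probability of landing in either tail, P(Y ≤ 2) + P(Y ≥ 13).
By symmetry, α = 2·P(Y ≤ 2) = 2·(1 + 15 + 105)/32768 = 242/32768 = 121/16384.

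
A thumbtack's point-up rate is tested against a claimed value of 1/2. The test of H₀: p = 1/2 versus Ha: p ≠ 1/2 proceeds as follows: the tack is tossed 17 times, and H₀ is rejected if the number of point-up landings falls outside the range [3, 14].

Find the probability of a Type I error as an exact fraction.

The significance level is the null-hypothesis probability of the rejection region {≤2} ∪ {≥15}.
Each tail has probability (1 + 17 + 136)/131072; doubling gives α = 308/131072 = 77/32768.

77/32768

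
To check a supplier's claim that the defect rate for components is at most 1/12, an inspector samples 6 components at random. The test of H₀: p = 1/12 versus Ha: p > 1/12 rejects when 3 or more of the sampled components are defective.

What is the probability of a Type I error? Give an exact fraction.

α = P(reject H₀ | H₀ true) = P(S ≥ 3 | p = 1/12), S ~ Binomial(6, 1/12).
Computing the lower-tail complement: 1 − 1478741/1492992 = 14251/1492992.

14251/1492992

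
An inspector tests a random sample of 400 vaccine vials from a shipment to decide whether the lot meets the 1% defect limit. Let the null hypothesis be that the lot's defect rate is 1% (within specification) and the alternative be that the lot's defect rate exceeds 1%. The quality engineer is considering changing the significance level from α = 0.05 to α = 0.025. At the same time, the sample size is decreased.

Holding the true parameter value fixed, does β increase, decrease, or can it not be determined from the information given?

It increases.

Tightening α shrinks the rejection region. When Ha holds, fewer sample outcomes clear the stricter threshold, so more fall in the acceptance region. A smaller sample increases the standard error, so the sampling distributions under H₀ and Ha overlap more. Both changes push β in the same direction.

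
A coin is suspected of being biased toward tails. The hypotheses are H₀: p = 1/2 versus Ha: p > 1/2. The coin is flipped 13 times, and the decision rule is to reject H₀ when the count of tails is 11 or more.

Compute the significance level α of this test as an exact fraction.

23/2048

The Type I error probability is α = P(S ≥ 11) computed under H₀, where S ~ Binomial(13, 1/2).
Summing the upper tail: (78 + 13 + 1) / 2^13 = 92/8192 = 23/2048.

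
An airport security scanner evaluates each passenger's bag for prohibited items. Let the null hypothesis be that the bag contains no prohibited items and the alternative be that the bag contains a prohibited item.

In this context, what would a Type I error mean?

A Type I error would mean concluding that the bag contains a prohibited item when in fact the bag contains no prohibited items.

A Type I error is rejecting H₀ when H₀ is true.
Here that means flagging the bag for a manual search when actually the bag contains no prohibited items.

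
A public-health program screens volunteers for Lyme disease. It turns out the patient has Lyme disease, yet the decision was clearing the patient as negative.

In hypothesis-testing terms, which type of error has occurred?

The null hypothesis here is that the patient does not have Lyme disease.
'Clearing the patient as negative' corresponds to failing to reject H₀.
H₀ was not rejected but H₀ is false — a Type II error (false negative).

Type II error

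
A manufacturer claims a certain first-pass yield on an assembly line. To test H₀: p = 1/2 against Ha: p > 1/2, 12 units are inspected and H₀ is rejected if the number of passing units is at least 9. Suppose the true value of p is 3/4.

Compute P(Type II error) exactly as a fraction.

5892517/16777216

A Type II error is failing to reject when Ha holds: with p = 3/4, β = P(K ≤ 8).
Equivalently, β = 1 − P(K ≥ 9) = 5892517/16777216.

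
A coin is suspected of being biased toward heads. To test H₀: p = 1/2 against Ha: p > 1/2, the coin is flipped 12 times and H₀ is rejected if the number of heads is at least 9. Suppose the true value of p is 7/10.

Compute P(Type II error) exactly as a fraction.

A Type II error is failing to reject when Ha holds: with p = 7/10, β = P(X ≤ 8).
Equivalently, β = 1 − P(X ≥ 9) = 101496845313/200000000000.

101496845313/200000000000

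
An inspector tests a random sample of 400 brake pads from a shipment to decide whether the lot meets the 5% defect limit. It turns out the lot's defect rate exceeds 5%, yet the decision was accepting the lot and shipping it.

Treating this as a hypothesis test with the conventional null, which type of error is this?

Type II error

The null hypothesis here is that the lot's defect rate is 5% (within specification).
'Accepting the lot and shipping it' corresponds to failing to reject H₀.
H₀ was not rejected but H₀ is false — a Type II error (false negative).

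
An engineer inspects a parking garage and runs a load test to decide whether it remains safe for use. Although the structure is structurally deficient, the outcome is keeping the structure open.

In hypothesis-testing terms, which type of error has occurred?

The null hypothesis here is that the structure meets the required load capacity (safe).
'Keeping the structure open' corresponds to failing to reject H₀.
H₀ was not rejected but H₀ is false — a Type II error (false negative).

Type II error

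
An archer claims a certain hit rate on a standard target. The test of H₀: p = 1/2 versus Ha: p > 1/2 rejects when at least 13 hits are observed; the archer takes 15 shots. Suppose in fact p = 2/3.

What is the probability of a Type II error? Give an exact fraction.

13210219/14348907

A Type II error is failing to reject when Ha holds: with p = 2/3, β = P(X ≤ 12).
Summing C(15,j)·(2/3)^j·(1/3)^{15-j} for j = 0..12 gives 13210219/14348907.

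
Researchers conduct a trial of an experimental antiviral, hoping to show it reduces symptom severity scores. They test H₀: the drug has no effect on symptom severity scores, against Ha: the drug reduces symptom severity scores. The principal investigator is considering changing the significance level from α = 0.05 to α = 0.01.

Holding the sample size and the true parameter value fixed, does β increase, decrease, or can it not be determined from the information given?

Tightening α shrinks the rejection region. When Ha holds, fewer sample outcomes clear the stricter threshold, so more fall in the acceptance region.

It increases.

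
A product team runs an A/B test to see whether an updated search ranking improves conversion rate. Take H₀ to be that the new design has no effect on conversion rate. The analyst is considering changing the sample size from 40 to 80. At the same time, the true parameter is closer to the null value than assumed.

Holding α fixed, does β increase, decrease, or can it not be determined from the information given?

Cannot be determined from the information given.

The first change alone would make β decrease; the second alone would make β increase. Which effect dominates depends on the magnitudes, which are not given.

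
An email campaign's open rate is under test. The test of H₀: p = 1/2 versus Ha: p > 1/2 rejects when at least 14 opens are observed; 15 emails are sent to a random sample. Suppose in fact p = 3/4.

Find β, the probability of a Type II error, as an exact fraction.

A Type II error is failing to reject when Ha holds: with p = 3/4, β = P(K ≤ 13).
Equivalently, β = 1 − P(K ≥ 14) = 493824191/536870912.

493824191/536870912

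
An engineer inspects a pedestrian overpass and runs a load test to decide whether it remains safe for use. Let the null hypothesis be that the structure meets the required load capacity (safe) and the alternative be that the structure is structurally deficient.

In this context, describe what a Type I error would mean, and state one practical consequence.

A Type I error would mean concluding that the structure is structurally deficient when in fact the structure meets the required load capacity (safe). Consequence: a sound structure is closed unnecessarily, at significant cost and disruption.

A Type I error is rejecting H₀ when H₀ is true.
Here that means closing the structure for repairs when actually the structure meets the required load capacity (safe).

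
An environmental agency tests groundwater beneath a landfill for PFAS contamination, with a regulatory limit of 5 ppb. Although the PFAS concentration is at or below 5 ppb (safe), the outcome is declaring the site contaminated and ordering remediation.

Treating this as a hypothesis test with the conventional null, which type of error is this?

The null hypothesis here is that the PFAS concentration is at or below 5 ppb (safe).
'Declaring the site contaminated and ordering remediation' corresponds to rejecting H₀.
H₀ was rejected but H₀ is true — a Type I error (false positive).

Type I error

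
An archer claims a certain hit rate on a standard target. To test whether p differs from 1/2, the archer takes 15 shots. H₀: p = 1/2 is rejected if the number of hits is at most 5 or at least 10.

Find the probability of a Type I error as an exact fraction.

309/1024

The significance level is the null-hypothesis probability of the rejection region {≤5} ∪ {≥10}.
Each tail has probability (1 + 15 + 105 + 455 + 1365 + 3003)/32768; doubling gives α = 9888/32768 = 309/1024.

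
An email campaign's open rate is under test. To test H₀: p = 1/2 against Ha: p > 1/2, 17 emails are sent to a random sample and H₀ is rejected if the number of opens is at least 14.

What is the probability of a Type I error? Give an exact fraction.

α = P(reject H₀ | H₀ true) = P(S ≥ 14 | p = 1/2), with S ~ Binomial(17, 1/2).
Summing the upper tail: (680 + 136 + 17 + 1) / 2^17 = 834/131072 = 417/65536.

417/65536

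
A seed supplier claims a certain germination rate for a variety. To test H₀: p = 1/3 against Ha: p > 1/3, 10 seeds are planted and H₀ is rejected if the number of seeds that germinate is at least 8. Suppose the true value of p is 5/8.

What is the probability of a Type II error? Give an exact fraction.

211794831/268435456

β = P(fail to reject H₀ | Ha true) = P(S ≤ 7 | p = 5/8), S ~ Binomial(10, 5/8).
Summing C(10,j)·(5/8)^j·(3/8)^{10-j} for j = 0..7 gives 211794831/268435456.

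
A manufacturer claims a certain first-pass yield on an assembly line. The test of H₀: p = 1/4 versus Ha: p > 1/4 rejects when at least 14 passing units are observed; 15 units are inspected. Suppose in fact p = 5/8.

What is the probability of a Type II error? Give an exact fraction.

17439598153791/17592186044416

β = P(fail to reject H₀ | Ha true) = P(Y ≤ 13 | p = 5/8), Y ~ Binomial(15, 5/8).
Summing C(15,j)·(5/8)^j·(3/8)^{15-j} for j = 0..13 gives 17439598153791/17592186044416.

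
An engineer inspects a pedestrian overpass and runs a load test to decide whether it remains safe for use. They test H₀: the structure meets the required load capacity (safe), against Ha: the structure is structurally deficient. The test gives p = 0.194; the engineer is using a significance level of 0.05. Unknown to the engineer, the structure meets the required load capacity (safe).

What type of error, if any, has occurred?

No error — this is a correct decision.

Since p = 0.194 ≥ α = 0.05, H₀ is not rejected.
H₀ is true (actually the structure meets the required load capacity (safe)).
The decision matches the true state — no error.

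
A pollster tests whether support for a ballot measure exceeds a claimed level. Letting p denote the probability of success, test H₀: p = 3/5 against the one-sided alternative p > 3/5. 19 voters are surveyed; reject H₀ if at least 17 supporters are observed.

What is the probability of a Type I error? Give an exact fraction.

104216111541/19073486328125

The Type I error probability is α = P(S ≥ 17) computed under H₀, where S ~ Binomial(19, 3/5).
Summing C(19,j)(3/5)^j(2/5)^{19−j} for j = 17,…,19 gives 104216111541/19073486328125.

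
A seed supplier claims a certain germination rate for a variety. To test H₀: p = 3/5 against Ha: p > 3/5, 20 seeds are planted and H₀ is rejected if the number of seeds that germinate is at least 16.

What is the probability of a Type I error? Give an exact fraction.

The Type I error probability is α = P(Y ≥ 16) computed under H₀, where Y ~ Binomial(20, 3/5).
P(Y ≥ 16) = Σ_{j=16}^{20} C(20,j)·(3/5)^j·(2/5)^{20-j} = 4859156913201/95367431640625.

4859156913201/95367431640625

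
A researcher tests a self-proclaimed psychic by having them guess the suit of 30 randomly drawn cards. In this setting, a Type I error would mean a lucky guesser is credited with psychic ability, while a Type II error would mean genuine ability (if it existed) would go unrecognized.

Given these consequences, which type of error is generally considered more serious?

The Type I consequence (a lucky guesser is credited with psychic ability) is more severe than the Type II consequence (genuine ability (if it existed) would go unrecognized).

Type I error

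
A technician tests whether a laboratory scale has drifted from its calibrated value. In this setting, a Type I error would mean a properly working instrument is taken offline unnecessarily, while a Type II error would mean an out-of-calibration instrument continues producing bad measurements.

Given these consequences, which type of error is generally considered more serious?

The Type II consequence (an out-of-calibration instrument continues producing bad measurements) is more severe than the Type I consequence (a properly working instrument is taken offline unnecessarily).

Type II error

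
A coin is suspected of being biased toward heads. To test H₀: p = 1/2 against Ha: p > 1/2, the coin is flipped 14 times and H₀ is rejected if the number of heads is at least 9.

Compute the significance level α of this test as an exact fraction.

3473/16384

The Type I error probability is α = P(X ≥ 9) computed under H₀, where X ~ Binomial(14, 1/2).
Summing the upper tail: (2002 + 1001 + 364 + 91 + 14 + 1) / 2^14 = 3473/16384.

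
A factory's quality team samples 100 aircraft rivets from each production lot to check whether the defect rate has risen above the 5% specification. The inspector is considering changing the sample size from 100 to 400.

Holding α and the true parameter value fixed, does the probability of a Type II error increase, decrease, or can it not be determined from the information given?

Increasing n separates the H₀ and Ha sampling distributions, so under Ha fewer outcomes land in the acceptance region.

It decreases.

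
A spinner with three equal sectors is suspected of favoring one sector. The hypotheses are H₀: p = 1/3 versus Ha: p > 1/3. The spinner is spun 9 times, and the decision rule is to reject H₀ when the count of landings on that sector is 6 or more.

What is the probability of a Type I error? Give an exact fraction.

The Type I error probability is α = P(Y ≥ 6) computed under H₀, where Y ~ Binomial(9, 1/3).
Summing C(9,j)(1/3)^j(2/3)^{9−j} for j = 6,…,9 gives 835/19683.

835/19683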